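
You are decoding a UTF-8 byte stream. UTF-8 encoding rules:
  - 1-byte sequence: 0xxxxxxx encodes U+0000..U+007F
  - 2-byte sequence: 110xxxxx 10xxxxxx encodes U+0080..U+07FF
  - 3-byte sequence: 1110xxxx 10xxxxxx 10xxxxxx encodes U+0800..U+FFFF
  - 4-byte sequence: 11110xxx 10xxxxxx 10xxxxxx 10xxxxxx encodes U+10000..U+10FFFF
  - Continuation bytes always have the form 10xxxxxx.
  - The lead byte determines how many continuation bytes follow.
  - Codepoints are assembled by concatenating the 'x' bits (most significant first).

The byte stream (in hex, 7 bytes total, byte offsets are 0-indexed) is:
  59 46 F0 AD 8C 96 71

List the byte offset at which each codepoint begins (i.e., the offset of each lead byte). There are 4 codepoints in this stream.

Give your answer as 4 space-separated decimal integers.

Answer: 0 1 2 6

Derivation:
Byte[0]=59: 1-byte ASCII. cp=U+0059
Byte[1]=46: 1-byte ASCII. cp=U+0046
Byte[2]=F0: 4-byte lead, need 3 cont bytes. acc=0x0
Byte[3]=AD: continuation. acc=(acc<<6)|0x2D=0x2D
Byte[4]=8C: continuation. acc=(acc<<6)|0x0C=0xB4C
Byte[5]=96: continuation. acc=(acc<<6)|0x16=0x2D316
Completed: cp=U+2D316 (starts at byte 2)
Byte[6]=71: 1-byte ASCII. cp=U+0071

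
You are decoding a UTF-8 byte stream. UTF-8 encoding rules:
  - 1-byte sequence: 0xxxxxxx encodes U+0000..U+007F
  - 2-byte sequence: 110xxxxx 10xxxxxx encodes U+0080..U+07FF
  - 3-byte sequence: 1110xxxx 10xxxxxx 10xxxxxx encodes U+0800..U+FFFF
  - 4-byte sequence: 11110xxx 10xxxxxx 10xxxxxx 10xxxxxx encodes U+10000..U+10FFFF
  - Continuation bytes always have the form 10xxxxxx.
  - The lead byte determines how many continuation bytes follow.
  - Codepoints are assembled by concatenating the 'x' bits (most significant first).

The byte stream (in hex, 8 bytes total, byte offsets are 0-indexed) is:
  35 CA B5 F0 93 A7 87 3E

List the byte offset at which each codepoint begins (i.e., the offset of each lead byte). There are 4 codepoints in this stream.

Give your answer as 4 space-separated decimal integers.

Answer: 0 1 3 7

Derivation:
Byte[0]=35: 1-byte ASCII. cp=U+0035
Byte[1]=CA: 2-byte lead, need 1 cont bytes. acc=0xA
Byte[2]=B5: continuation. acc=(acc<<6)|0x35=0x2B5
Completed: cp=U+02B5 (starts at byte 1)
Byte[3]=F0: 4-byte lead, need 3 cont bytes. acc=0x0
Byte[4]=93: continuation. acc=(acc<<6)|0x13=0x13
Byte[5]=A7: continuation. acc=(acc<<6)|0x27=0x4E7
Byte[6]=87: continuation. acc=(acc<<6)|0x07=0x139C7
Completed: cp=U+139C7 (starts at byte 3)
Byte[7]=3E: 1-byte ASCII. cp=U+003E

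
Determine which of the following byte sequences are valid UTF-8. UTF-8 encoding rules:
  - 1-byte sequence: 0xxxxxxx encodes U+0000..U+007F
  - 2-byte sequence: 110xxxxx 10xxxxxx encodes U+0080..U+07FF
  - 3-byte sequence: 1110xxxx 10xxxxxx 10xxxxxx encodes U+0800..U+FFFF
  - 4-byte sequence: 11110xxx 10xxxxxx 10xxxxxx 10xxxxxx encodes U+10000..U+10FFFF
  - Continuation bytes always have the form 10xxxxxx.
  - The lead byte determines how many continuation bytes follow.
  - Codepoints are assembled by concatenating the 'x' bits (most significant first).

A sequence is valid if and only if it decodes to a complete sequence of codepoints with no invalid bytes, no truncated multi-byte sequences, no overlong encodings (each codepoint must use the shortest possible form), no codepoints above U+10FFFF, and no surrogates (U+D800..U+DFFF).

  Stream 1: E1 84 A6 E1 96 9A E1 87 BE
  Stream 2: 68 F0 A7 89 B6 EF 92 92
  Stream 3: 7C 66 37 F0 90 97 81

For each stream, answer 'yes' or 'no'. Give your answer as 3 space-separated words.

Answer: yes yes yes

Derivation:
Stream 1: decodes cleanly. VALID
Stream 2: decodes cleanly. VALID
Stream 3: decodes cleanly. VALID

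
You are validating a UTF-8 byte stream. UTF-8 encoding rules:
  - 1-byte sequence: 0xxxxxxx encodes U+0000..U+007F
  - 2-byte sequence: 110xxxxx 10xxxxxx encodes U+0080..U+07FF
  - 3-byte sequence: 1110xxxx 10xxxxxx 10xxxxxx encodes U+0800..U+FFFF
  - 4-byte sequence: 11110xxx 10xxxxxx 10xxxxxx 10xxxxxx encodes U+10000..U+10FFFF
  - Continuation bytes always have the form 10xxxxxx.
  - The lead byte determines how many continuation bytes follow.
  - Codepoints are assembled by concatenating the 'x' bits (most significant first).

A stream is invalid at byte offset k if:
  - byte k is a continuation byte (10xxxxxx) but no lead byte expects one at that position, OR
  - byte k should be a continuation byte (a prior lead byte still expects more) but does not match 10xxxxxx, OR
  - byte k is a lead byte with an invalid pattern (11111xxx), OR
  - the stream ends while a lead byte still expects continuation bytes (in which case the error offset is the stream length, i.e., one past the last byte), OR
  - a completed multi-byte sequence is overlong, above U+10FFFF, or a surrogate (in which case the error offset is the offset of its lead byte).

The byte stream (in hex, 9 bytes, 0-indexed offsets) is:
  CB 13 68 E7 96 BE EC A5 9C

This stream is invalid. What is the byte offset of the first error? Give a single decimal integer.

Answer: 1

Derivation:
Byte[0]=CB: 2-byte lead, need 1 cont bytes. acc=0xB
Byte[1]=13: expected 10xxxxxx continuation. INVALID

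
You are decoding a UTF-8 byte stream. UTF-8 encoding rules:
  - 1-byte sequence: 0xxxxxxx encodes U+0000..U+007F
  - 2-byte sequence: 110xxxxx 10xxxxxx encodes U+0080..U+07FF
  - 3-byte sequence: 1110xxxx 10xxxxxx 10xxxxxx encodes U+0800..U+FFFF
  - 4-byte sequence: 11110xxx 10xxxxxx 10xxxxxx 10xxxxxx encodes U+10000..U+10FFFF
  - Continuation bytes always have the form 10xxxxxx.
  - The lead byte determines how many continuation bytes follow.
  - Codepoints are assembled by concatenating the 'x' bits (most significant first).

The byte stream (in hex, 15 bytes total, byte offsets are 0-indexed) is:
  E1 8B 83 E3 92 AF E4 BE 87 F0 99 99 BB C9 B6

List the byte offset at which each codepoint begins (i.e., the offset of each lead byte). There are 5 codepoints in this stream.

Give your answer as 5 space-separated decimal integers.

Answer: 0 3 6 9 13

Derivation:
Byte[0]=E1: 3-byte lead, need 2 cont bytes. acc=0x1
Byte[1]=8B: continuation. acc=(acc<<6)|0x0B=0x4B
Byte[2]=83: continuation. acc=(acc<<6)|0x03=0x12C3
Completed: cp=U+12C3 (starts at byte 0)
Byte[3]=E3: 3-byte lead, need 2 cont bytes. acc=0x3
Byte[4]=92: continuation. acc=(acc<<6)|0x12=0xD2
Byte[5]=AF: continuation. acc=(acc<<6)|0x2F=0x34AF
Completed: cp=U+34AF (starts at byte 3)
Byte[6]=E4: 3-byte lead, need 2 cont bytes. acc=0x4
Byte[7]=BE: continuation. acc=(acc<<6)|0x3E=0x13E
Byte[8]=87: continuation. acc=(acc<<6)|0x07=0x4F87
Completed: cp=U+4F87 (starts at byte 6)
Byte[9]=F0: 4-byte lead, need 3 cont bytes. acc=0x0
Byte[10]=99: continuation. acc=(acc<<6)|0x19=0x19
Byte[11]=99: continuation. acc=(acc<<6)|0x19=0x659
Byte[12]=BB: continuation. acc=(acc<<6)|0x3B=0x1967B
Completed: cp=U+1967B (starts at byte 9)
Byte[13]=C9: 2-byte lead, need 1 cont bytes. acc=0x9
Byte[14]=B6: continuation. acc=(acc<<6)|0x36=0x276
Completed: cp=U+0276 (starts at byte 13)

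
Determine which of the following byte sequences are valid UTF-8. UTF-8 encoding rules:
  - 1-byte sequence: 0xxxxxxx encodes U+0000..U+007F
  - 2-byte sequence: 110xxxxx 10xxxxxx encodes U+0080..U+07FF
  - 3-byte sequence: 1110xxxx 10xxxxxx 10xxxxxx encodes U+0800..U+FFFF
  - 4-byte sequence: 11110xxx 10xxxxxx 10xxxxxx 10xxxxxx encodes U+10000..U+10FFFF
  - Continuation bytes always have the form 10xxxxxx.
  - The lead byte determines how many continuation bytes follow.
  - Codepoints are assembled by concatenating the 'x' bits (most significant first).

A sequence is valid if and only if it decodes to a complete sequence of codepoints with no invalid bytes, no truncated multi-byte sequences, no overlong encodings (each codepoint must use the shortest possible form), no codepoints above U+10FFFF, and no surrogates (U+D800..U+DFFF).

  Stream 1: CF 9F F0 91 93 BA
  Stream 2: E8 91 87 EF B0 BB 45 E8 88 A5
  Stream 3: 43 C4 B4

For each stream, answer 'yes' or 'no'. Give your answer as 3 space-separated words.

Stream 1: decodes cleanly. VALID
Stream 2: decodes cleanly. VALID
Stream 3: decodes cleanly. VALID

Answer: yes yes yes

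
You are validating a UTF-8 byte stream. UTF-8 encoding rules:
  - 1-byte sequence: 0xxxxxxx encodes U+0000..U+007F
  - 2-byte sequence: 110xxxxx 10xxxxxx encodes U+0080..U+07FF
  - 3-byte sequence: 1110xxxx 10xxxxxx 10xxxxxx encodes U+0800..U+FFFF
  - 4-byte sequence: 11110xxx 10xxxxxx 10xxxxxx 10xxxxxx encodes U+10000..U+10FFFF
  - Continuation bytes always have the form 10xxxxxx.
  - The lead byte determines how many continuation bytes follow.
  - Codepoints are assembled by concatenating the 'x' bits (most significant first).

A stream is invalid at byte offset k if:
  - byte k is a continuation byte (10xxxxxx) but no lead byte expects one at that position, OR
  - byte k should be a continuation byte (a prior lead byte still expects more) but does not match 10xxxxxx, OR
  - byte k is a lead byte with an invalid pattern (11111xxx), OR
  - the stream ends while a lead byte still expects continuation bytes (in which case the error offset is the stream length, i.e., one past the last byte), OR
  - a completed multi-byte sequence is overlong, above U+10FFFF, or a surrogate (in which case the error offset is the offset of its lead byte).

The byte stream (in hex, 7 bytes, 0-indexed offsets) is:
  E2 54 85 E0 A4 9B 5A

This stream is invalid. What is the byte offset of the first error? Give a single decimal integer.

Byte[0]=E2: 3-byte lead, need 2 cont bytes. acc=0x2
Byte[1]=54: expected 10xxxxxx continuation. INVALID

Answer: 1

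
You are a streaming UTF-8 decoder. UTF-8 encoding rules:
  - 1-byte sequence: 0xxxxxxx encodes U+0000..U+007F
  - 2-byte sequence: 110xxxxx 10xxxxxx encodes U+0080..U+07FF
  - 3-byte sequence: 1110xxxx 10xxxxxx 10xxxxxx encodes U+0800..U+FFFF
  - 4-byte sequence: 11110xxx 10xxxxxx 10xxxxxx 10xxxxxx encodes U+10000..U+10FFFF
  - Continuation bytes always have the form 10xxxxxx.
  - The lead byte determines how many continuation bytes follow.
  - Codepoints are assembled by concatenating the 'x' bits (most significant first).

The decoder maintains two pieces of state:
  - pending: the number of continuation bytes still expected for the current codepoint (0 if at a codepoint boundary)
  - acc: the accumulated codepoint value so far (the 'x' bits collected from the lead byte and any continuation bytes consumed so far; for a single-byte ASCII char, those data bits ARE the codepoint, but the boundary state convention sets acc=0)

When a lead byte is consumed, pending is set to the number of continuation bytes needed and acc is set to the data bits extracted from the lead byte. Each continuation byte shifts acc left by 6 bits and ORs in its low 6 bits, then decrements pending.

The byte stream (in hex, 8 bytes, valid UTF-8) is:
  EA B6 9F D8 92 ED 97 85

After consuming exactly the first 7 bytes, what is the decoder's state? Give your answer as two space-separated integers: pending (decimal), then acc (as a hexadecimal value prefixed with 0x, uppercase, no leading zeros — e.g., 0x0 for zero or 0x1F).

Byte[0]=EA: 3-byte lead. pending=2, acc=0xA
Byte[1]=B6: continuation. acc=(acc<<6)|0x36=0x2B6, pending=1
Byte[2]=9F: continuation. acc=(acc<<6)|0x1F=0xAD9F, pending=0
Byte[3]=D8: 2-byte lead. pending=1, acc=0x18
Byte[4]=92: continuation. acc=(acc<<6)|0x12=0x612, pending=0
Byte[5]=ED: 3-byte lead. pending=2, acc=0xD
Byte[6]=97: continuation. acc=(acc<<6)|0x17=0x357, pending=1

Answer: 1 0x357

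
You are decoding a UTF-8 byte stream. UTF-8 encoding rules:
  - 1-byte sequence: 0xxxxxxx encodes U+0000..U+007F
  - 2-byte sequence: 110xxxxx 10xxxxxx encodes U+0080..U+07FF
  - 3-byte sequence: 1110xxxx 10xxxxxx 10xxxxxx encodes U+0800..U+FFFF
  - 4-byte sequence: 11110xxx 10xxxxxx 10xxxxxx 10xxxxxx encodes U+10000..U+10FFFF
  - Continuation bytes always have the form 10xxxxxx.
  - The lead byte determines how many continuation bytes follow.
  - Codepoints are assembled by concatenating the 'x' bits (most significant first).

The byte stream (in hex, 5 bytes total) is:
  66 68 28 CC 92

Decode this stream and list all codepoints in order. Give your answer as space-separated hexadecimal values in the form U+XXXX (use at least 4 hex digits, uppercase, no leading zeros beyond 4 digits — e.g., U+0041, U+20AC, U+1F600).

Answer: U+0066 U+0068 U+0028 U+0312

Derivation:
Byte[0]=66: 1-byte ASCII. cp=U+0066
Byte[1]=68: 1-byte ASCII. cp=U+0068
Byte[2]=28: 1-byte ASCII. cp=U+0028
Byte[3]=CC: 2-byte lead, need 1 cont bytes. acc=0xC
Byte[4]=92: continuation. acc=(acc<<6)|0x12=0x312
Completed: cp=U+0312 (starts at byte 3)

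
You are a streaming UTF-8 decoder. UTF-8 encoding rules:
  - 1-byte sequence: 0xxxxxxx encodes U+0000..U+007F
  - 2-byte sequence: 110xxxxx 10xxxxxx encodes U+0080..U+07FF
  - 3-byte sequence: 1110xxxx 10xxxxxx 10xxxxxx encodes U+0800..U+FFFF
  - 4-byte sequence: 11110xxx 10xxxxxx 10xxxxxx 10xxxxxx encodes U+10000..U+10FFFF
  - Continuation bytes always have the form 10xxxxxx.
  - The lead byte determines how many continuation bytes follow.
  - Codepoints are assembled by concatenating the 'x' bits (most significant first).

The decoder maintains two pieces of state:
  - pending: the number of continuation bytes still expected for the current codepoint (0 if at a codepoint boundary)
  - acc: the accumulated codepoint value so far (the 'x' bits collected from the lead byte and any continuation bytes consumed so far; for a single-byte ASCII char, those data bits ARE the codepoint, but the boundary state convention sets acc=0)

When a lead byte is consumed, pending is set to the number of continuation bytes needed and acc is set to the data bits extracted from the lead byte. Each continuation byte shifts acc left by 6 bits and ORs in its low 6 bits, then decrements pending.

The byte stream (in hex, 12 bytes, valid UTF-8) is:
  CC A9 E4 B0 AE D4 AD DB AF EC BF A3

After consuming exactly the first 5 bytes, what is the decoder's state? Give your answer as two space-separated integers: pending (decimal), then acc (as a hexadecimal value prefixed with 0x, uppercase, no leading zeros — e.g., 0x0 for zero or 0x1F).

Byte[0]=CC: 2-byte lead. pending=1, acc=0xC
Byte[1]=A9: continuation. acc=(acc<<6)|0x29=0x329, pending=0
Byte[2]=E4: 3-byte lead. pending=2, acc=0x4
Byte[3]=B0: continuation. acc=(acc<<6)|0x30=0x130, pending=1
Byte[4]=AE: continuation. acc=(acc<<6)|0x2E=0x4C2E, pending=0

Answer: 0 0x4C2E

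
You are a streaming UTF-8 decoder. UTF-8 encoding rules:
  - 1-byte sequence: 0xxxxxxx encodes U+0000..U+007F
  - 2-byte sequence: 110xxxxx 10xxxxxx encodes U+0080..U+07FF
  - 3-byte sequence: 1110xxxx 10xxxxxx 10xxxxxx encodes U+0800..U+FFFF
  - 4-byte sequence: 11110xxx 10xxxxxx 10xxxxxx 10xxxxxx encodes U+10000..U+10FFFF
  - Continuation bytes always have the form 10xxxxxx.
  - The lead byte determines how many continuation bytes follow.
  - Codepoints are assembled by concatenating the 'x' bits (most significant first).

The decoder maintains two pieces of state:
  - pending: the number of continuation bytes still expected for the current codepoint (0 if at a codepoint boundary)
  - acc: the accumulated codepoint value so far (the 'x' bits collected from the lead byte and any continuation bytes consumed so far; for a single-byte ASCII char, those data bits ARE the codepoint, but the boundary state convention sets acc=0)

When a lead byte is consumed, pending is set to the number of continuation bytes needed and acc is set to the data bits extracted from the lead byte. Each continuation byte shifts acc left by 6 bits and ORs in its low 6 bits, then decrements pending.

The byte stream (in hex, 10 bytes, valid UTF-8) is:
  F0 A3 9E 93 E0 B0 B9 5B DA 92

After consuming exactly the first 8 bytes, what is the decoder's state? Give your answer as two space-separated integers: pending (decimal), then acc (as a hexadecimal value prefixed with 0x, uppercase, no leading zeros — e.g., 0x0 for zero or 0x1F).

Byte[0]=F0: 4-byte lead. pending=3, acc=0x0
Byte[1]=A3: continuation. acc=(acc<<6)|0x23=0x23, pending=2
Byte[2]=9E: continuation. acc=(acc<<6)|0x1E=0x8DE, pending=1
Byte[3]=93: continuation. acc=(acc<<6)|0x13=0x23793, pending=0
Byte[4]=E0: 3-byte lead. pending=2, acc=0x0
Byte[5]=B0: continuation. acc=(acc<<6)|0x30=0x30, pending=1
Byte[6]=B9: continuation. acc=(acc<<6)|0x39=0xC39, pending=0
Byte[7]=5B: 1-byte. pending=0, acc=0x0

Answer: 0 0x0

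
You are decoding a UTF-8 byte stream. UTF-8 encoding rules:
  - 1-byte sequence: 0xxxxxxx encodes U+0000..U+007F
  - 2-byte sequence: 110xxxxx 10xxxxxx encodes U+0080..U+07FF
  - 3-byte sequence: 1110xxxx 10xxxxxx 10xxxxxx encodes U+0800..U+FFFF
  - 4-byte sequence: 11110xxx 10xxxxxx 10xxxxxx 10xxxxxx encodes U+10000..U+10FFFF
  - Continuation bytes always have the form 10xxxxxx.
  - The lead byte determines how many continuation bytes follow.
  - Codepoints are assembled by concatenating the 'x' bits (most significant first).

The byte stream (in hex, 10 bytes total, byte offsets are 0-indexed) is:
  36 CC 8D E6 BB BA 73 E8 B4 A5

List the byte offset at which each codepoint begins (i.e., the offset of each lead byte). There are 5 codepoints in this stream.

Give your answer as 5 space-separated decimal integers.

Byte[0]=36: 1-byte ASCII. cp=U+0036
Byte[1]=CC: 2-byte lead, need 1 cont bytes. acc=0xC
Byte[2]=8D: continuation. acc=(acc<<6)|0x0D=0x30D
Completed: cp=U+030D (starts at byte 1)
Byte[3]=E6: 3-byte lead, need 2 cont bytes. acc=0x6
Byte[4]=BB: continuation. acc=(acc<<6)|0x3B=0x1BB
Byte[5]=BA: continuation. acc=(acc<<6)|0x3A=0x6EFA
Completed: cp=U+6EFA (starts at byte 3)
Byte[6]=73: 1-byte ASCII. cp=U+0073
Byte[7]=E8: 3-byte lead, need 2 cont bytes. acc=0x8
Byte[8]=B4: continuation. acc=(acc<<6)|0x34=0x234
Byte[9]=A5: continuation. acc=(acc<<6)|0x25=0x8D25
Completed: cp=U+8D25 (starts at byte 7)

Answer: 0 1 3 6 7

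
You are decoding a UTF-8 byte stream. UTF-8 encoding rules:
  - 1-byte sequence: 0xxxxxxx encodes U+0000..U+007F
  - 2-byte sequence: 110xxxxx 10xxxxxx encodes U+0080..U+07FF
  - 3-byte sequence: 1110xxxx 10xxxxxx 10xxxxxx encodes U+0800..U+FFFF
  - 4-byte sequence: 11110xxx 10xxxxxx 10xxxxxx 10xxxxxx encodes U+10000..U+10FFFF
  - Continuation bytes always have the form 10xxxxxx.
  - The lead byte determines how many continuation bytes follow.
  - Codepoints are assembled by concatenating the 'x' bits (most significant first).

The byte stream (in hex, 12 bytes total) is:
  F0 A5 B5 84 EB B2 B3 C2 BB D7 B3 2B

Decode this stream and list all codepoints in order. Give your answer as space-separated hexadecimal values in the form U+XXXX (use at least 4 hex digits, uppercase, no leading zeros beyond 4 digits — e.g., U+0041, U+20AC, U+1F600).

Answer: U+25D44 U+BCB3 U+00BB U+05F3 U+002B

Derivation:
Byte[0]=F0: 4-byte lead, need 3 cont bytes. acc=0x0
Byte[1]=A5: continuation. acc=(acc<<6)|0x25=0x25
Byte[2]=B5: continuation. acc=(acc<<6)|0x35=0x975
Byte[3]=84: continuation. acc=(acc<<6)|0x04=0x25D44
Completed: cp=U+25D44 (starts at byte 0)
Byte[4]=EB: 3-byte lead, need 2 cont bytes. acc=0xB
Byte[5]=B2: continuation. acc=(acc<<6)|0x32=0x2F2
Byte[6]=B3: continuation. acc=(acc<<6)|0x33=0xBCB3
Completed: cp=U+BCB3 (starts at byte 4)
Byte[7]=C2: 2-byte lead, need 1 cont bytes. acc=0x2
Byte[8]=BB: continuation. acc=(acc<<6)|0x3B=0xBB
Completed: cp=U+00BB (starts at byte 7)
Byte[9]=D7: 2-byte lead, need 1 cont bytes. acc=0x17
Byte[10]=B3: continuation. acc=(acc<<6)|0x33=0x5F3
Completed: cp=U+05F3 (starts at byte 9)
Byte[11]=2B: 1-byte ASCII. cp=U+002B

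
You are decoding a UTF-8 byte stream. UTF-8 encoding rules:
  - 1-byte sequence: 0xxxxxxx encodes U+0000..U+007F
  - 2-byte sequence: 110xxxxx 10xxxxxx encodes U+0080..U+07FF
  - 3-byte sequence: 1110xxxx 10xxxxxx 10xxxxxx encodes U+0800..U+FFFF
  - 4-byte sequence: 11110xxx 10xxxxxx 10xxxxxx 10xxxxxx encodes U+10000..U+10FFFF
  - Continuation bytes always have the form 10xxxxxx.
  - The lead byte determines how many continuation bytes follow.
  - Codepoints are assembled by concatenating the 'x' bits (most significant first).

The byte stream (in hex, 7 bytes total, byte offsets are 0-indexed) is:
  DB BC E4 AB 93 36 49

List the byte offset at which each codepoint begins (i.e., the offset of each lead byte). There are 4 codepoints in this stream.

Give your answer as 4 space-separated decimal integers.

Answer: 0 2 5 6

Derivation:
Byte[0]=DB: 2-byte lead, need 1 cont bytes. acc=0x1B
Byte[1]=BC: continuation. acc=(acc<<6)|0x3C=0x6FC
Completed: cp=U+06FC (starts at byte 0)
Byte[2]=E4: 3-byte lead, need 2 cont bytes. acc=0x4
Byte[3]=AB: continuation. acc=(acc<<6)|0x2B=0x12B
Byte[4]=93: continuation. acc=(acc<<6)|0x13=0x4AD3
Completed: cp=U+4AD3 (starts at byte 2)
Byte[5]=36: 1-byte ASCII. cp=U+0036
Byte[6]=49: 1-byte ASCII. cp=U+0049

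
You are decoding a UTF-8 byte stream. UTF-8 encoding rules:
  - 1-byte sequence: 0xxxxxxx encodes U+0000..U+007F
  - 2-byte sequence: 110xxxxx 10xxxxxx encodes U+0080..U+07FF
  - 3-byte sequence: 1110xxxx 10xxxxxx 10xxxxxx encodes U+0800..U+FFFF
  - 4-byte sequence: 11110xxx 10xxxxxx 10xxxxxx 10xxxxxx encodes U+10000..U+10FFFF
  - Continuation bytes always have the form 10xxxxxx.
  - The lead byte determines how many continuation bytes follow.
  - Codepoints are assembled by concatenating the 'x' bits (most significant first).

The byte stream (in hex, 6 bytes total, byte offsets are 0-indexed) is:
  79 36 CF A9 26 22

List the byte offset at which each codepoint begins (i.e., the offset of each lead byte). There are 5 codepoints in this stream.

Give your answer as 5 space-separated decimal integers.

Byte[0]=79: 1-byte ASCII. cp=U+0079
Byte[1]=36: 1-byte ASCII. cp=U+0036
Byte[2]=CF: 2-byte lead, need 1 cont bytes. acc=0xF
Byte[3]=A9: continuation. acc=(acc<<6)|0x29=0x3E9
Completed: cp=U+03E9 (starts at byte 2)
Byte[4]=26: 1-byte ASCII. cp=U+0026
Byte[5]=22: 1-byte ASCII. cp=U+0022

Answer: 0 1 2 4 5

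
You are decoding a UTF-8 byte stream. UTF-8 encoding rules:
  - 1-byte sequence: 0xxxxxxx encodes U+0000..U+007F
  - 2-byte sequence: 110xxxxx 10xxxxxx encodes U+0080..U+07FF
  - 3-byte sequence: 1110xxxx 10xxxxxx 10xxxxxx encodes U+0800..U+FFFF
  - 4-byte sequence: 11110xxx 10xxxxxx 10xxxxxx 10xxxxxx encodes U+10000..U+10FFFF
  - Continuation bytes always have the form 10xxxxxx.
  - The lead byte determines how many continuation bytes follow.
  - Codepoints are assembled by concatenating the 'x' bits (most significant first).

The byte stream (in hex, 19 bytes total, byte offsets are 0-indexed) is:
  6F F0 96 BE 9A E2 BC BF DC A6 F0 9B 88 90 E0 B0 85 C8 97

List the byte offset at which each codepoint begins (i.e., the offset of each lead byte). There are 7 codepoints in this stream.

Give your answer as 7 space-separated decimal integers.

Byte[0]=6F: 1-byte ASCII. cp=U+006F
Byte[1]=F0: 4-byte lead, need 3 cont bytes. acc=0x0
Byte[2]=96: continuation. acc=(acc<<6)|0x16=0x16
Byte[3]=BE: continuation. acc=(acc<<6)|0x3E=0x5BE
Byte[4]=9A: continuation. acc=(acc<<6)|0x1A=0x16F9A
Completed: cp=U+16F9A (starts at byte 1)
Byte[5]=E2: 3-byte lead, need 2 cont bytes. acc=0x2
Byte[6]=BC: continuation. acc=(acc<<6)|0x3C=0xBC
Byte[7]=BF: continuation. acc=(acc<<6)|0x3F=0x2F3F
Completed: cp=U+2F3F (starts at byte 5)
Byte[8]=DC: 2-byte lead, need 1 cont bytes. acc=0x1C
Byte[9]=A6: continuation. acc=(acc<<6)|0x26=0x726
Completed: cp=U+0726 (starts at byte 8)
Byte[10]=F0: 4-byte lead, need 3 cont bytes. acc=0x0
Byte[11]=9B: continuation. acc=(acc<<6)|0x1B=0x1B
Byte[12]=88: continuation. acc=(acc<<6)|0x08=0x6C8
Byte[13]=90: continuation. acc=(acc<<6)|0x10=0x1B210
Completed: cp=U+1B210 (starts at byte 10)
Byte[14]=E0: 3-byte lead, need 2 cont bytes. acc=0x0
Byte[15]=B0: continuation. acc=(acc<<6)|0x30=0x30
Byte[16]=85: continuation. acc=(acc<<6)|0x05=0xC05
Completed: cp=U+0C05 (starts at byte 14)
Byte[17]=C8: 2-byte lead, need 1 cont bytes. acc=0x8
Byte[18]=97: continuation. acc=(acc<<6)|0x17=0x217
Completed: cp=U+0217 (starts at byte 17)

Answer: 0 1 5 8 10 14 17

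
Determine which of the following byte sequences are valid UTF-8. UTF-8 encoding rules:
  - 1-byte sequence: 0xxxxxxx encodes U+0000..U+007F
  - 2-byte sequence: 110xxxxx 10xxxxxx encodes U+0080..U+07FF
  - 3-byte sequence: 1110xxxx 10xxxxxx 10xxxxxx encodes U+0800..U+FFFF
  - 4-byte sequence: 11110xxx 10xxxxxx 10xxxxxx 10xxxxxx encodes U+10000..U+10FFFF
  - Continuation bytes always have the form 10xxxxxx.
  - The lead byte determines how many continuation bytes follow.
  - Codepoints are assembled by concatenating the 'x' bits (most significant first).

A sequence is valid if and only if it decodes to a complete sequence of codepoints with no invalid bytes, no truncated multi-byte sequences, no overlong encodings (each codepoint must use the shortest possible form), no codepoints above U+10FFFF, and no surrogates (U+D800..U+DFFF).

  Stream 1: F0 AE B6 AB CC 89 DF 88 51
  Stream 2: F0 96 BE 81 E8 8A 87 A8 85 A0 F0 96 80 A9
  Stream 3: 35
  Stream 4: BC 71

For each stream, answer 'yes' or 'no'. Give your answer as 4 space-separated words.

Stream 1: decodes cleanly. VALID
Stream 2: error at byte offset 7. INVALID
Stream 3: decodes cleanly. VALID
Stream 4: error at byte offset 0. INVALID

Answer: yes no yes no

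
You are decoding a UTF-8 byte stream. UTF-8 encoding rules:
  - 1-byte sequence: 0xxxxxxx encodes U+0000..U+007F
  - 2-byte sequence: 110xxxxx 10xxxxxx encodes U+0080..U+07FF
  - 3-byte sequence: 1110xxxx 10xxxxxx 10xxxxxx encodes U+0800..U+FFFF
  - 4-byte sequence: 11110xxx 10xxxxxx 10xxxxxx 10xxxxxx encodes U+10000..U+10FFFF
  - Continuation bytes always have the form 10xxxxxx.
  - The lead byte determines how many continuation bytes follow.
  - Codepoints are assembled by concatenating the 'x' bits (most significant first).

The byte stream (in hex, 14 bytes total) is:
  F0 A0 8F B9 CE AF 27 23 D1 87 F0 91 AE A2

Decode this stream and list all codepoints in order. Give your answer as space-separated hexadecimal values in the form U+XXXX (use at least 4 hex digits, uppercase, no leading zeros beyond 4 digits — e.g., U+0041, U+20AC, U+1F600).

Answer: U+203F9 U+03AF U+0027 U+0023 U+0447 U+11BA2

Derivation:
Byte[0]=F0: 4-byte lead, need 3 cont bytes. acc=0x0
Byte[1]=A0: continuation. acc=(acc<<6)|0x20=0x20
Byte[2]=8F: continuation. acc=(acc<<6)|0x0F=0x80F
Byte[3]=B9: continuation. acc=(acc<<6)|0x39=0x203F9
Completed: cp=U+203F9 (starts at byte 0)
Byte[4]=CE: 2-byte lead, need 1 cont bytes. acc=0xE
Byte[5]=AF: continuation. acc=(acc<<6)|0x2F=0x3AF
Completed: cp=U+03AF (starts at byte 4)
Byte[6]=27: 1-byte ASCII. cp=U+0027
Byte[7]=23: 1-byte ASCII. cp=U+0023
Byte[8]=D1: 2-byte lead, need 1 cont bytes. acc=0x11
Byte[9]=87: continuation. acc=(acc<<6)|0x07=0x447
Completed: cp=U+0447 (starts at byte 8)
Byte[10]=F0: 4-byte lead, need 3 cont bytes. acc=0x0
Byte[11]=91: continuation. acc=(acc<<6)|0x11=0x11
Byte[12]=AE: continuation. acc=(acc<<6)|0x2E=0x46E
Byte[13]=A2: continuation. acc=(acc<<6)|0x22=0x11BA2
Completed: cp=U+11BA2 (starts at byte 10)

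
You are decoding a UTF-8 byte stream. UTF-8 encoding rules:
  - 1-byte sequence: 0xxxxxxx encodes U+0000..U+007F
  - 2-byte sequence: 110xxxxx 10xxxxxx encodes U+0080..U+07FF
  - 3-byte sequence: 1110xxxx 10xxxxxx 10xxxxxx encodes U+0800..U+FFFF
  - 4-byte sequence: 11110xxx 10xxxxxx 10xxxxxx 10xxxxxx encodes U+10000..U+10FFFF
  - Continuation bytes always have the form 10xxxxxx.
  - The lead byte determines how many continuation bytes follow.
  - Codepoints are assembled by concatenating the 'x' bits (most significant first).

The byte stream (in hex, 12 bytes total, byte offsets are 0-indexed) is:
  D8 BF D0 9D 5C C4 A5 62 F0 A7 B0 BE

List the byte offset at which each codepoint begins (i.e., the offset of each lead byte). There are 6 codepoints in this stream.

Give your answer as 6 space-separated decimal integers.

Byte[0]=D8: 2-byte lead, need 1 cont bytes. acc=0x18
Byte[1]=BF: continuation. acc=(acc<<6)|0x3F=0x63F
Completed: cp=U+063F (starts at byte 0)
Byte[2]=D0: 2-byte lead, need 1 cont bytes. acc=0x10
Byte[3]=9D: continuation. acc=(acc<<6)|0x1D=0x41D
Completed: cp=U+041D (starts at byte 2)
Byte[4]=5C: 1-byte ASCII. cp=U+005C
Byte[5]=C4: 2-byte lead, need 1 cont bytes. acc=0x4
Byte[6]=A5: continuation. acc=(acc<<6)|0x25=0x125
Completed: cp=U+0125 (starts at byte 5)
Byte[7]=62: 1-byte ASCII. cp=U+0062
Byte[8]=F0: 4-byte lead, need 3 cont bytes. acc=0x0
Byte[9]=A7: continuation. acc=(acc<<6)|0x27=0x27
Byte[10]=B0: continuation. acc=(acc<<6)|0x30=0x9F0
Byte[11]=BE: continuation. acc=(acc<<6)|0x3E=0x27C3E
Completed: cp=U+27C3E (starts at byte 8)

Answer: 0 2 4 5 7 8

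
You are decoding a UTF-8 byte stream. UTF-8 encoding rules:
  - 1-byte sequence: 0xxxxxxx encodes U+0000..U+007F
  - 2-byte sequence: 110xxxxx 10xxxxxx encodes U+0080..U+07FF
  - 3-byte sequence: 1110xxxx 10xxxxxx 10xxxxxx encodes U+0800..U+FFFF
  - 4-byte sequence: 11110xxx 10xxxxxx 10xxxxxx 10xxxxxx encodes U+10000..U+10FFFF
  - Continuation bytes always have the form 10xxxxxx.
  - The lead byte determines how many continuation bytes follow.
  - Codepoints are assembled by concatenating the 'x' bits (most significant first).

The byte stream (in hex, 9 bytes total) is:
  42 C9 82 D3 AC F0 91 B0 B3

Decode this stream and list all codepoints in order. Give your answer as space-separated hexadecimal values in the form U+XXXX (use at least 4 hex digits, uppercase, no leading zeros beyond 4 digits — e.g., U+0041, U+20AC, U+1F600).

Answer: U+0042 U+0242 U+04EC U+11C33

Derivation:
Byte[0]=42: 1-byte ASCII. cp=U+0042
Byte[1]=C9: 2-byte lead, need 1 cont bytes. acc=0x9
Byte[2]=82: continuation. acc=(acc<<6)|0x02=0x242
Completed: cp=U+0242 (starts at byte 1)
Byte[3]=D3: 2-byte lead, need 1 cont bytes. acc=0x13
Byte[4]=AC: continuation. acc=(acc<<6)|0x2C=0x4EC
Completed: cp=U+04EC (starts at byte 3)
Byte[5]=F0: 4-byte lead, need 3 cont bytes. acc=0x0
Byte[6]=91: continuation. acc=(acc<<6)|0x11=0x11
Byte[7]=B0: continuation. acc=(acc<<6)|0x30=0x470
Byte[8]=B3: continuation. acc=(acc<<6)|0x33=0x11C33
Completed: cp=U+11C33 (starts at byte 5)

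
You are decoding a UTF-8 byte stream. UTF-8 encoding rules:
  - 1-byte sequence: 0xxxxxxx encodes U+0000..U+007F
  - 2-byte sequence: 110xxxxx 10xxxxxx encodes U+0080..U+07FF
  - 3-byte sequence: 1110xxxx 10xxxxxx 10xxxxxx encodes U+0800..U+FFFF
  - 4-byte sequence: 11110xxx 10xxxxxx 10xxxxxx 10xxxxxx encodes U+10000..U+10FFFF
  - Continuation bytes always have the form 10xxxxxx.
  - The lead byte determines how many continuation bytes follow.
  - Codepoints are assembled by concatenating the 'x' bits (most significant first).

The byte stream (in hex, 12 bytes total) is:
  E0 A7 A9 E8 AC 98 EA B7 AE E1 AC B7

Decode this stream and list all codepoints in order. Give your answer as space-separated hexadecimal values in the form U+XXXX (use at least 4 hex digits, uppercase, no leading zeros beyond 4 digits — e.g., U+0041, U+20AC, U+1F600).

Answer: U+09E9 U+8B18 U+ADEE U+1B37

Derivation:
Byte[0]=E0: 3-byte lead, need 2 cont bytes. acc=0x0
Byte[1]=A7: continuation. acc=(acc<<6)|0x27=0x27
Byte[2]=A9: continuation. acc=(acc<<6)|0x29=0x9E9
Completed: cp=U+09E9 (starts at byte 0)
Byte[3]=E8: 3-byte lead, need 2 cont bytes. acc=0x8
Byte[4]=AC: continuation. acc=(acc<<6)|0x2C=0x22C
Byte[5]=98: continuation. acc=(acc<<6)|0x18=0x8B18
Completed: cp=U+8B18 (starts at byte 3)
Byte[6]=EA: 3-byte lead, need 2 cont bytes. acc=0xA
Byte[7]=B7: continuation. acc=(acc<<6)|0x37=0x2B7
Byte[8]=AE: continuation. acc=(acc<<6)|0x2E=0xADEE
Completed: cp=U+ADEE (starts at byte 6)
Byte[9]=E1: 3-byte lead, need 2 cont bytes. acc=0x1
Byte[10]=AC: continuation. acc=(acc<<6)|0x2C=0x6C
Byte[11]=B7: continuation. acc=(acc<<6)|0x37=0x1B37
Completed: cp=U+1B37 (starts at byte 9)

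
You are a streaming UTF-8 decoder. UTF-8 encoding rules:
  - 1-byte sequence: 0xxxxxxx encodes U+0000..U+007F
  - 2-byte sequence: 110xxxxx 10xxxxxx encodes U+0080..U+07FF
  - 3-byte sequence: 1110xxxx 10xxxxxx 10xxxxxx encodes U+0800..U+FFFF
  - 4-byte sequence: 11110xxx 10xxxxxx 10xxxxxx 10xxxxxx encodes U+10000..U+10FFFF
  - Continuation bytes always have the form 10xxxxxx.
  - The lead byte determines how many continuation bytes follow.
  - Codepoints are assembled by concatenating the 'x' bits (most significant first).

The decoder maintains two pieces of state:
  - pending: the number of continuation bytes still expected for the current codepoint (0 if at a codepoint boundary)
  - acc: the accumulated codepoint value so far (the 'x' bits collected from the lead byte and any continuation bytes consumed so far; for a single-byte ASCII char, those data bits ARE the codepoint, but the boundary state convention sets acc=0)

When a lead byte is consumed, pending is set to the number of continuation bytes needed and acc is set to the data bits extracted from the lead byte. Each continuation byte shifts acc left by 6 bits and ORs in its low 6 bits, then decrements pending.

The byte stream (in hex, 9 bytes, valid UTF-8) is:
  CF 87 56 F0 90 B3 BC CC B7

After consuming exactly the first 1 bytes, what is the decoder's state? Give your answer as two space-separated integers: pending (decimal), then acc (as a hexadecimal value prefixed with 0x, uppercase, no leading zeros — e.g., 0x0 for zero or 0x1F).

Byte[0]=CF: 2-byte lead. pending=1, acc=0xF

Answer: 1 0xF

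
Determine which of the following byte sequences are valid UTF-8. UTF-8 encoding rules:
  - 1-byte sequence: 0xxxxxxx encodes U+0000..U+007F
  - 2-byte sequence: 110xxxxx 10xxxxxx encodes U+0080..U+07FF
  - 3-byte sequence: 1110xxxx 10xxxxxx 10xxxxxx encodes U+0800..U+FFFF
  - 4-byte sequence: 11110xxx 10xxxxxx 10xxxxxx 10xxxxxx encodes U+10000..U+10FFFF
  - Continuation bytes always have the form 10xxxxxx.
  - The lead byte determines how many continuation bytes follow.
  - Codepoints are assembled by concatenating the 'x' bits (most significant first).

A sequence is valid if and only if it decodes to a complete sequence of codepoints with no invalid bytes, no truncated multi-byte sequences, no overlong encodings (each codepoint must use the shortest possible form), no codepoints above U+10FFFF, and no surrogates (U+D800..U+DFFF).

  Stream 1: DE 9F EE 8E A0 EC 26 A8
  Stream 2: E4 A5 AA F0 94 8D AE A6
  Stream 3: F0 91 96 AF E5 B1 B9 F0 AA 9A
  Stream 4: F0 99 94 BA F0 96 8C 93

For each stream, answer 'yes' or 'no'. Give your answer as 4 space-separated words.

Stream 1: error at byte offset 6. INVALID
Stream 2: error at byte offset 7. INVALID
Stream 3: error at byte offset 10. INVALID
Stream 4: decodes cleanly. VALID

Answer: no no no yes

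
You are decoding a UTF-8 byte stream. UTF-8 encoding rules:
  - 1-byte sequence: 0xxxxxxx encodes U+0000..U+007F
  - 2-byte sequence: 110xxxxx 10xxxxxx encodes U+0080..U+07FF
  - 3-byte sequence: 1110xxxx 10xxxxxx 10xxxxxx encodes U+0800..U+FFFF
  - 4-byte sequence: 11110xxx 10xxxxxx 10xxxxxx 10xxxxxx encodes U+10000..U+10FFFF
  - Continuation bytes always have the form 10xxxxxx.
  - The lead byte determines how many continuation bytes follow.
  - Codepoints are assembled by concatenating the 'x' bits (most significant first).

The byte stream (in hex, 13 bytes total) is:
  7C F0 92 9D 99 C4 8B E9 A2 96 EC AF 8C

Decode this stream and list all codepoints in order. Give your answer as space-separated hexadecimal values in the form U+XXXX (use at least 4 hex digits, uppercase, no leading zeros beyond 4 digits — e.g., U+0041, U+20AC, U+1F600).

Byte[0]=7C: 1-byte ASCII. cp=U+007C
Byte[1]=F0: 4-byte lead, need 3 cont bytes. acc=0x0
Byte[2]=92: continuation. acc=(acc<<6)|0x12=0x12
Byte[3]=9D: continuation. acc=(acc<<6)|0x1D=0x49D
Byte[4]=99: continuation. acc=(acc<<6)|0x19=0x12759
Completed: cp=U+12759 (starts at byte 1)
Byte[5]=C4: 2-byte lead, need 1 cont bytes. acc=0x4
Byte[6]=8B: continuation. acc=(acc<<6)|0x0B=0x10B
Completed: cp=U+010B (starts at byte 5)
Byte[7]=E9: 3-byte lead, need 2 cont bytes. acc=0x9
Byte[8]=A2: continuation. acc=(acc<<6)|0x22=0x262
Byte[9]=96: continuation. acc=(acc<<6)|0x16=0x9896
Completed: cp=U+9896 (starts at byte 7)
Byte[10]=EC: 3-byte lead, need 2 cont bytes. acc=0xC
Byte[11]=AF: continuation. acc=(acc<<6)|0x2F=0x32F
Byte[12]=8C: continuation. acc=(acc<<6)|0x0C=0xCBCC
Completed: cp=U+CBCC (starts at byte 10)

Answer: U+007C U+12759 U+010B U+9896 U+CBCC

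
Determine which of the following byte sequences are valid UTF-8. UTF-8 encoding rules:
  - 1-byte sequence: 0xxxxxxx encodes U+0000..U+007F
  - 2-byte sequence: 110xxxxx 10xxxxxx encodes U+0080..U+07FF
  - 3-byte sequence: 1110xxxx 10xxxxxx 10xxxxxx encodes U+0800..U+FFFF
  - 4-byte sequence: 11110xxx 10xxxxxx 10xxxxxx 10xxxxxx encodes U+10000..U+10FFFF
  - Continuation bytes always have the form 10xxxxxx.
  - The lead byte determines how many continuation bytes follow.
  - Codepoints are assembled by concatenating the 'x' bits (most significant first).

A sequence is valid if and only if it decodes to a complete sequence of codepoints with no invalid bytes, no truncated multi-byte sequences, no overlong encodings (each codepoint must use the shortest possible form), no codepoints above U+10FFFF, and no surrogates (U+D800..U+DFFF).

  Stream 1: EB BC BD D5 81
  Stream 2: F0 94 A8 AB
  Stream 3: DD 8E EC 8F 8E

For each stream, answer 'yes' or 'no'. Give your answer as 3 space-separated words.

Answer: yes yes yes

Derivation:
Stream 1: decodes cleanly. VALID
Stream 2: decodes cleanly. VALID
Stream 3: decodes cleanly. VALID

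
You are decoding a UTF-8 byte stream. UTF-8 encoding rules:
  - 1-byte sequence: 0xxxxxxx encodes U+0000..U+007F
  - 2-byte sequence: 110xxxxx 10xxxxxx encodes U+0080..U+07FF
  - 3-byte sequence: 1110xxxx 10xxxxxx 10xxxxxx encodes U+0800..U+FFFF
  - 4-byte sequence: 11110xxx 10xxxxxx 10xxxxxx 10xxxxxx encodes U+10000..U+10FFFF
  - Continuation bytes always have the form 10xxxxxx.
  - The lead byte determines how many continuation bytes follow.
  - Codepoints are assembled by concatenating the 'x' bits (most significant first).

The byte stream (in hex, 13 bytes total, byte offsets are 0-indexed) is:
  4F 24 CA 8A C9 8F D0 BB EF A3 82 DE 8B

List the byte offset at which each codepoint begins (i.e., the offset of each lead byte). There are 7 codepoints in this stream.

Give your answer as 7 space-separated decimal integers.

Byte[0]=4F: 1-byte ASCII. cp=U+004F
Byte[1]=24: 1-byte ASCII. cp=U+0024
Byte[2]=CA: 2-byte lead, need 1 cont bytes. acc=0xA
Byte[3]=8A: continuation. acc=(acc<<6)|0x0A=0x28A
Completed: cp=U+028A (starts at byte 2)
Byte[4]=C9: 2-byte lead, need 1 cont bytes. acc=0x9
Byte[5]=8F: continuation. acc=(acc<<6)|0x0F=0x24F
Completed: cp=U+024F (starts at byte 4)
Byte[6]=D0: 2-byte lead, need 1 cont bytes. acc=0x10
Byte[7]=BB: continuation. acc=(acc<<6)|0x3B=0x43B
Completed: cp=U+043B (starts at byte 6)
Byte[8]=EF: 3-byte lead, need 2 cont bytes. acc=0xF
Byte[9]=A3: continuation. acc=(acc<<6)|0x23=0x3E3
Byte[10]=82: continuation. acc=(acc<<6)|0x02=0xF8C2
Completed: cp=U+F8C2 (starts at byte 8)
Byte[11]=DE: 2-byte lead, need 1 cont bytes. acc=0x1E
Byte[12]=8B: continuation. acc=(acc<<6)|0x0B=0x78B
Completed: cp=U+078B (starts at byte 11)

Answer: 0 1 2 4 6 8 11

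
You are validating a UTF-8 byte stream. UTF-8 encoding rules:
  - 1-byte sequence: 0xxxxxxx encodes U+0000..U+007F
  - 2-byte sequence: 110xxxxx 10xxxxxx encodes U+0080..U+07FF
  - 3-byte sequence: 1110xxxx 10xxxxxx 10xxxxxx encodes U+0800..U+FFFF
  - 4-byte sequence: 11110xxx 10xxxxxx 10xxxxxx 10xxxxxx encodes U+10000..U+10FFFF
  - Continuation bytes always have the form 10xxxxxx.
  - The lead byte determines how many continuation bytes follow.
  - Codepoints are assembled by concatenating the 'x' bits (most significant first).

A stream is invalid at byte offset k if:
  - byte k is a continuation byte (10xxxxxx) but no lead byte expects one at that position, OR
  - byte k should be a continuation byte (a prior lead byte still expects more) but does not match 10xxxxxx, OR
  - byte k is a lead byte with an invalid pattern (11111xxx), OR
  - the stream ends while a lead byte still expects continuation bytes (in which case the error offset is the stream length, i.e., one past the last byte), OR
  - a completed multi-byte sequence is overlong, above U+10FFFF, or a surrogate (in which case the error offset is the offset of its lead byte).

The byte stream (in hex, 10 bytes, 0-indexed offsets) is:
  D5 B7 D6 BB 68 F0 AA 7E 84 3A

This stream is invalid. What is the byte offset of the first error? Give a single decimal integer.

Answer: 7

Derivation:
Byte[0]=D5: 2-byte lead, need 1 cont bytes. acc=0x15
Byte[1]=B7: continuation. acc=(acc<<6)|0x37=0x577
Completed: cp=U+0577 (starts at byte 0)
Byte[2]=D6: 2-byte lead, need 1 cont bytes. acc=0x16
Byte[3]=BB: continuation. acc=(acc<<6)|0x3B=0x5BB
Completed: cp=U+05BB (starts at byte 2)
Byte[4]=68: 1-byte ASCII. cp=U+0068
Byte[5]=F0: 4-byte lead, need 3 cont bytes. acc=0x0
Byte[6]=AA: continuation. acc=(acc<<6)|0x2A=0x2A
Byte[7]=7E: expected 10xxxxxx continuation. INVALID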